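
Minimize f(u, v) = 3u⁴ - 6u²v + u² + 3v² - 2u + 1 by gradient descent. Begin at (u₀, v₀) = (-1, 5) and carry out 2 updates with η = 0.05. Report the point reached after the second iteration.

(9.5848, 5.732)

∇f = (12u³ - 12uv + 2u - 2, -6u² + 6v)
Step 1: at (-1, 5), ∇f = (44, 24) → (-1, 5) − 0.05·(44, 24) = (-3.2, 3.8)
Step 2: at (-3.2, 3.8), ∇f = (-255.696, -38.64) → (-3.2, 3.8) − 0.05·(-255.696, -38.64) = (9.5848, 5.732)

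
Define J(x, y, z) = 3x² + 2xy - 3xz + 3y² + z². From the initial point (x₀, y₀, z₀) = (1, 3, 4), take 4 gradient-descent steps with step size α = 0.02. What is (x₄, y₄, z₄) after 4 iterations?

∇J = (6x + 2y - 3z, 2x + 6y, -3x + 2z)
Step 1: at (1, 3, 4), ∇J = (0, 20, 5) → (1, 3, 4) − 0.02·(0, 20, 5) = (1, 2.6, 3.9)
Step 2: at (1, 2.6, 3.9), ∇J = (-0.5, 17.6, 4.8) → (1, 2.6, 3.9) − 0.02·(-0.5, 17.6, 4.8) = (1.01, 2.248, 3.804)
Step 3: at (1.01, 2.248, 3.804), ∇J = (-0.856, 15.508, 4.578) → (1.01, 2.248, 3.804) − 0.02·(-0.856, 15.508, 4.578) = (1.02712, 1.93784, 3.71244)
Step 4: at (1.02712, 1.93784, 3.71244), ∇J = (-1.09892, 13.68128, 4.34352) → (1.02712, 1.93784, 3.71244) − 0.02·(-1.09892, 13.68128, 4.34352) = (1.0490984, 1.6642144, 3.6255696)

(1.0490984, 1.6642144, 3.6255696)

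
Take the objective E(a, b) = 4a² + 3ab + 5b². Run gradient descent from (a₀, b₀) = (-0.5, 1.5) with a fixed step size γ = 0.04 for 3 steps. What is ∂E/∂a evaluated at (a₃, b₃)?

-1.845248

∇E = (8a + 3b, 3a + 10b)
Step 1: at (-0.5, 1.5), ∇E = (0.5, 13.5) → (-0.5, 1.5) − 0.04·(0.5, 13.5) = (-0.52, 0.96)
Step 2: at (-0.52, 0.96), ∇E = (-1.28, 8.04) → (-0.52, 0.96) − 0.04·(-1.28, 8.04) = (-0.4688, 0.6384)
Step 3: at (-0.4688, 0.6384), ∇E = (-1.8352, 4.9776) → (-0.4688, 0.6384) − 0.04·(-1.8352, 4.9776) = (-0.395392, 0.439296)
∂E/∂a at (-0.395392, 0.439296) = -1.845248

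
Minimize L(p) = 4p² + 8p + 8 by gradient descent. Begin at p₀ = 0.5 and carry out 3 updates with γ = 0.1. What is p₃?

-0.988

L′(p) = 8p + 8
Step 1: L′(0.5) = 12; p₁ = 0.5 − 0.1·12 = -0.7
Step 2: L′(-0.7) = 2.4; p₂ = -0.7 − 0.1·2.4 = -0.94
Step 3: L′(-0.94) = 0.48; p₃ = -0.94 − 0.1·0.48 = -0.988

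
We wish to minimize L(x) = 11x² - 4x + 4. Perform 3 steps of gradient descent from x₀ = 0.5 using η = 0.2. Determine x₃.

L′(x) = 22x - 4
Step 1: L′(0.5) = 7; x₁ = 0.5 − 0.2·7 = -0.9
Step 2: L′(-0.9) = -23.8; x₂ = -0.9 − 0.2·(-23.8) = 3.86
Step 3: L′(3.86) = 80.92; x₃ = 3.86 − 0.2·80.92 = -12.324

-12.324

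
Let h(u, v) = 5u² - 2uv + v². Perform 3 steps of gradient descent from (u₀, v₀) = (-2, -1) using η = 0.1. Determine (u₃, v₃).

(-0.2, -0.848)

∇h = (10u - 2v, -2u + 2v)
(u₁, v₁) = (-2, -1) − 0.1·(-18, 2) = (-0.2, -1.2)
(u₂, v₂) = (-0.2, -1.2) − 0.1·(0.4, -2) = (-0.24, -1)
(u₃, v₃) = (-0.24, -1) − 0.1·(-0.4, -1.52) = (-0.2, -0.848)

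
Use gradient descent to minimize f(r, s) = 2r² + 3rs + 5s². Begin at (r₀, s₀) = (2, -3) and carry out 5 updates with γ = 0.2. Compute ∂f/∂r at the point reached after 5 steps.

∇f = (4r + 3s, 3r + 10s)
(r₁, s₁) = (2, -3) − 0.2·(-1, -24) = (2.2, 1.8)
(r₂, s₂) = (2.2, 1.8) − 0.2·(14.2, 24.6) = (-0.64, -3.12)
(r₃, s₃) = (-0.64, -3.12) − 0.2·(-11.92, -33.12) = (1.744, 3.504)
(r₄, s₄) = (1.744, 3.504) − 0.2·(17.488, 40.272) = (-1.7536, -4.5504)
(r₅, s₅) = (-1.7536, -4.5504) − 0.2·(-20.6656, -50.7648) = (2.37952, 5.60256)
∂f/∂r at (2.37952, 5.60256) = 26.32576

26.32576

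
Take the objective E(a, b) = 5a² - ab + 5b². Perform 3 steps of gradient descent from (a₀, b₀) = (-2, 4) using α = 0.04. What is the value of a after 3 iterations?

-0.264704

∇E = (10a - b, -a + 10b)
Step 1: at (-2, 4), ∇E = (-24, 42) → (-2, 4) − 0.04·(-24, 42) = (-1.04, 2.32)
Step 2: at (-1.04, 2.32), ∇E = (-12.72, 24.24) → (-1.04, 2.32) − 0.04·(-12.72, 24.24) = (-0.5312, 1.3504)
Step 3: at (-0.5312, 1.3504), ∇E = (-6.6624, 14.0352) → (-0.5312, 1.3504) − 0.04·(-6.6624, 14.0352) = (-0.264704, 0.788992)
a = -0.264704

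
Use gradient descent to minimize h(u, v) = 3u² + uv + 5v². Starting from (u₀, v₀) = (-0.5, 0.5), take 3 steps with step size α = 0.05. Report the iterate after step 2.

(-0.27625, 0.15625)

∇h = (6u + v, u + 10v)
(u₁, v₁) = (-0.5, 0.5) − 0.05·(-2.5, 4.5) = (-0.375, 0.275)
(u₂, v₂) = (-0.375, 0.275) − 0.05·(-1.975, 2.375) = (-0.27625, 0.15625)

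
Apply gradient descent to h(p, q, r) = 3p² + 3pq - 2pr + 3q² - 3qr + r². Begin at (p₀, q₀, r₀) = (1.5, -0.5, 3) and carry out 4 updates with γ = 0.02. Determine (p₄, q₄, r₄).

(1.33667472, -0.01509056, 2.70037872)

∇h = (6p + 3q - 2r, 3p + 6q - 3r, -2p - 3q + 2r)
(p₁, q₁, r₁) = (1.5, -0.5, 3) − 0.02·(1.5, -7.5, 4.5) = (1.47, -0.35, 2.91)
(p₂, q₂, r₂) = (1.47, -0.35, 2.91) − 0.02·(1.95, -6.42, 3.93) = (1.431, -0.2216, 2.8314)
(p₃, q₃, r₃) = (1.431, -0.2216, 2.8314) − 0.02·(2.2584, -5.5308, 3.4656) = (1.385832, -0.110984, 2.762088)
(p₄, q₄, r₄) = (1.385832, -0.110984, 2.762088) − 0.02·(2.457864, -4.794672, 3.085464) = (1.33667472, -0.01509056, 2.70037872)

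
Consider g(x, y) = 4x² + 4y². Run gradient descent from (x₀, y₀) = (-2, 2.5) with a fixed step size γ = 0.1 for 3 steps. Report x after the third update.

∇g = (8x, 8y)
Step 1: at (-2, 2.5), ∇g = (-16, 20) → (-2, 2.5) − 0.1·(-16, 20) = (-0.4, 0.5)
Step 2: at (-0.4, 0.5), ∇g = (-3.2, 4) → (-0.4, 0.5) − 0.1·(-3.2, 4) = (-0.08, 0.1)
Step 3: at (-0.08, 0.1), ∇g = (-0.64, 0.8) → (-0.08, 0.1) − 0.1·(-0.64, 0.8) = (-0.016, 0.02)
x = -0.016

-0.016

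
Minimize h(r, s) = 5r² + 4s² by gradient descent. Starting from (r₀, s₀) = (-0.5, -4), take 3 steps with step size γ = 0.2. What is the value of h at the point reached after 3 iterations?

4.235984

∇h = (10r, 8s)
Step 1: at (-0.5, -4), ∇h = (-5, -32) → (-0.5, -4) − 0.2·(-5, -32) = (0.5, 2.4)
Step 2: at (0.5, 2.4), ∇h = (5, 19.2) → (0.5, 2.4) − 0.2·(5, 19.2) = (-0.5, -1.44)
Step 3: at (-0.5, -1.44), ∇h = (-5, -11.52) → (-0.5, -1.44) − 0.2·(-5, -11.52) = (0.5, 0.864)
h(0.5, 0.864) = 4.235984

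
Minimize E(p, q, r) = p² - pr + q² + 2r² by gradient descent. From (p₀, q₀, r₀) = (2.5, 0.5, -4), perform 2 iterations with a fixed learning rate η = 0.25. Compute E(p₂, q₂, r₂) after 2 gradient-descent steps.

∇E = (2p - r, 2q, -p + 4r)
(p₁, q₁, r₁) = (2.5, 0.5, -4) − 0.25·(9, 1, -18.5) = (0.25, 0.25, 0.625)
(p₂, q₂, r₂) = (0.25, 0.25, 0.625) − 0.25·(-0.125, 0.5, 2.25) = (0.28125, 0.125, 0.0625)
E(0.28125, 0.125, 0.0625) = 0.0849609375

0.0849609375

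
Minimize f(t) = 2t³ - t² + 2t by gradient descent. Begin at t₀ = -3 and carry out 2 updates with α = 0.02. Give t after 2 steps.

f′(t) = 6t² - 2t + 2
t₁ = -3 − 0.02·62 = -4.24
t₂ = -4.24 − 0.02·118.3456 = -6.606912

-6.606912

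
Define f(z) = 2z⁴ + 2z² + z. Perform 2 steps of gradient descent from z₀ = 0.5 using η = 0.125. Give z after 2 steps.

-0.125

f′(z) = 8z³ + 4z + 1
Step 1: f′(0.5) = 4; z₁ = 0.5 − 0.125·4 = 0
Step 2: f′(0) = 1; z₂ = 0 − 0.125·1 = -0.125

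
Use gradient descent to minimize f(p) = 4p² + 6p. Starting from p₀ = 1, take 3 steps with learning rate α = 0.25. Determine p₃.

-2.5

f′(p) = 8p + 6
p₁ = 1 − 0.25·14 = -2.5
p₂ = -2.5 − 0.25·(-14) = 1
p₃ = 1 − 0.25·14 = -2.5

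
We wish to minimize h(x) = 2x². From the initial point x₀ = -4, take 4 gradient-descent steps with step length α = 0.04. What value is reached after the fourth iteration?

-1.99148544

h′(x) = 4x
Step 1: h′(-4) = -16; x₁ = -4 − 0.04·(-16) = -3.36
Step 2: h′(-3.36) = -13.44; x₂ = -3.36 − 0.04·(-13.44) = -2.8224
Step 3: h′(-2.8224) = -11.2896; x₃ = -2.8224 − 0.04·(-11.2896) = -2.370816
Step 4: h′(-2.370816) = -9.483264; x₄ = -2.370816 − 0.04·(-9.483264) = -1.99148544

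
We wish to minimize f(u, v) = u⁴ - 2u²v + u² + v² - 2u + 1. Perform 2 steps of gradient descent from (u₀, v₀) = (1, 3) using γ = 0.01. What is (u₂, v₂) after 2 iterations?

(1.15588352, 2.924128)

∇f = (4u³ - 4uv + 2u - 2, -2u² + 2v)
Step 1: at (1, 3), ∇f = (-8, 4) → (1, 3) − 0.01·(-8, 4) = (1.08, 2.96)
Step 2: at (1.08, 2.96), ∇f = (-7.588352, 3.5872) → (1.08, 2.96) − 0.01·(-7.588352, 3.5872) = (1.15588352, 2.924128)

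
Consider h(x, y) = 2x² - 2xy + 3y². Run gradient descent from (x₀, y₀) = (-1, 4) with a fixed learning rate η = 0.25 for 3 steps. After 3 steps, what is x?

∇h = (4x - 2y, -2x + 6y)
(x₁, y₁) = (-1, 4) − 0.25·(-12, 26) = (2, -2.5)
(x₂, y₂) = (2, -2.5) − 0.25·(13, -19) = (-1.25, 2.25)
(x₃, y₃) = (-1.25, 2.25) − 0.25·(-9.5, 16) = (1.125, -1.75)
x = 1.125

1.125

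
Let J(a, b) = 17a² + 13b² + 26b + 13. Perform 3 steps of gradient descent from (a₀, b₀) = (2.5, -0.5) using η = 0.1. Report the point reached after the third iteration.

∇J = (34a, 26b + 26)
Step 1: at (2.5, -0.5), ∇J = (85, 13) → (2.5, -0.5) − 0.1·(85, 13) = (-6, -1.8)
Step 2: at (-6, -1.8), ∇J = (-204, -20.8) → (-6, -1.8) − 0.1·(-204, -20.8) = (14.4, 0.28)
Step 3: at (14.4, 0.28), ∇J = (489.6, 33.28) → (14.4, 0.28) − 0.1·(489.6, 33.28) = (-34.56, -3.048)

(-34.56, -3.048)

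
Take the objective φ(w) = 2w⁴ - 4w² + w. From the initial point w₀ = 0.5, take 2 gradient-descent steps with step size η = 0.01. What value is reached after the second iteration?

φ′(w) = 8w³ - 8w + 1
Step 1: φ′(0.5) = -2; w₁ = 0.5 − 0.01·(-2) = 0.52
Step 2: φ′(0.52) = -2.035136; w₂ = 0.52 − 0.01·(-2.035136) = 0.54035136

0.54035136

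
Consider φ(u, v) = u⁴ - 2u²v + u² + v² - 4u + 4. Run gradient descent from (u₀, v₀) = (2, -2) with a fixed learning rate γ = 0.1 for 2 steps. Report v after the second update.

∇φ = (4u³ - 4uv + 2u - 4, -2u² + 2v)
(u₁, v₁) = (2, -2) − 0.1·(48, -12) = (-2.8, -0.8)
(u₂, v₂) = (-2.8, -0.8) − 0.1·(-106.368, -17.28) = (7.8368, 0.928)
v = 0.928

0.928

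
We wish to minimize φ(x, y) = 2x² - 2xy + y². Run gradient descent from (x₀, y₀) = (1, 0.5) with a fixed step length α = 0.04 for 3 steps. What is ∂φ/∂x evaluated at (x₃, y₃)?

∇φ = (4x - 2y, -2x + 2y)
(x₁, y₁) = (1, 0.5) − 0.04·(3, -1) = (0.88, 0.54)
(x₂, y₂) = (0.88, 0.54) − 0.04·(2.44, -0.68) = (0.7824, 0.5672)
(x₃, y₃) = (0.7824, 0.5672) − 0.04·(1.9952, -0.4304) = (0.702592, 0.584416)
∂φ/∂x at (0.702592, 0.584416) = 1.641536

1.641536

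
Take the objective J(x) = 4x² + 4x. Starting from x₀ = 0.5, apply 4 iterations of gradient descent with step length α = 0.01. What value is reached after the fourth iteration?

J′(x) = 8x + 4
Step 1: J′(0.5) = 8; x₁ = 0.5 − 0.01·8 = 0.42
Step 2: J′(0.42) = 7.36; x₂ = 0.42 − 0.01·7.36 = 0.3464
Step 3: J′(0.3464) = 6.7712; x₃ = 0.3464 − 0.01·6.7712 = 0.278688
Step 4: J′(0.278688) = 6.229504; x₄ = 0.278688 − 0.01·6.229504 = 0.21639296

0.21639296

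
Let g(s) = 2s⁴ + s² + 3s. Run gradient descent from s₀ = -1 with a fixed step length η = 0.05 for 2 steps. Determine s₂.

-0.62515

g′(s) = 8s³ + 2s + 3
s₁ = -1 − 0.05·(-7) = -0.65
s₂ = -0.65 − 0.05·(-0.497) = -0.62515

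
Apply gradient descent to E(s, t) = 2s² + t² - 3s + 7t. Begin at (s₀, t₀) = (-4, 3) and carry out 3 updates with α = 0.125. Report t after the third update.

∇E = (4s - 3, 2t + 7)
(s₁, t₁) = (-4, 3) − 0.125·(-19, 13) = (-1.625, 1.375)
(s₂, t₂) = (-1.625, 1.375) − 0.125·(-9.5, 9.75) = (-0.4375, 0.15625)
(s₃, t₃) = (-0.4375, 0.15625) − 0.125·(-4.75, 7.3125) = (0.15625, -0.7578125)
t = -0.7578125

-0.7578125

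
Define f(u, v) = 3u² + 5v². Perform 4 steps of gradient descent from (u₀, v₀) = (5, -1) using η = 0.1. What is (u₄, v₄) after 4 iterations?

∇f = (6u, 10v)
(u₁, v₁) = (5, -1) − 0.1·(30, -10) = (2, 0)
(u₂, v₂) = (2, 0) − 0.1·(12, 0) = (0.8, 0)
(u₃, v₃) = (0.8, 0) − 0.1·(4.8, 0) = (0.32, 0)
(u₄, v₄) = (0.32, 0) − 0.1·(1.92, 0) = (0.128, 0)

(0.128, 0)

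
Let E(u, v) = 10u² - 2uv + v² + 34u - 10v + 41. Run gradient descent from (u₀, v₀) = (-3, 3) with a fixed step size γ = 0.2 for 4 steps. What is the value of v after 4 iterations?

∇E = (20u - 2v + 34, -2u + 2v - 10)
(u₁, v₁) = (-3, 3) − 0.2·(-32, 2) = (3.4, 2.6)
(u₂, v₂) = (3.4, 2.6) − 0.2·(96.8, -11.6) = (-15.96, 4.92)
(u₃, v₃) = (-15.96, 4.92) − 0.2·(-295.04, 31.76) = (43.048, -1.432)
(u₄, v₄) = (43.048, -1.432) − 0.2·(897.824, -98.96) = (-136.5168, 18.36)
v = 18.36

18.36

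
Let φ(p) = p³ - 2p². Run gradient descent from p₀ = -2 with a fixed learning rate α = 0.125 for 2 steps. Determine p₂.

-14.34375

φ′(p) = 3p² - 4p
Step 1: φ′(-2) = 20; p₁ = -2 − 0.125·20 = -4.5
Step 2: φ′(-4.5) = 78.75; p₂ = -4.5 − 0.125·78.75 = -14.34375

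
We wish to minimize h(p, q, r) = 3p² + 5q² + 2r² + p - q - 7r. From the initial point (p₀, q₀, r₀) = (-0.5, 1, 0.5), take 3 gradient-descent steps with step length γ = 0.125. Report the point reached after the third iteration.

∇h = (6p + 1, 10q - 1, 4r - 7)
Step 1: at (-0.5, 1, 0.5), ∇h = (-2, 9, -5) → (-0.5, 1, 0.5) − 0.125·(-2, 9, -5) = (-0.25, -0.125, 1.125)
Step 2: at (-0.25, -0.125, 1.125), ∇h = (-0.5, -2.25, -2.5) → (-0.25, -0.125, 1.125) − 0.125·(-0.5, -2.25, -2.5) = (-0.1875, 0.15625, 1.4375)
Step 3: at (-0.1875, 0.15625, 1.4375), ∇h = (-0.125, 0.5625, -1.25) → (-0.1875, 0.15625, 1.4375) − 0.125·(-0.125, 0.5625, -1.25) = (-0.171875, 0.0859375, 1.59375)

(-0.171875, 0.0859375, 1.59375)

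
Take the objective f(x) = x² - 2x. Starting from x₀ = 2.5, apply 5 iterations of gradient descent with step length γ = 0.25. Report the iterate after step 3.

f′(x) = 2x - 2
x₁ = 2.5 − 0.25·3 = 1.75
x₂ = 1.75 − 0.25·1.5 = 1.375
x₃ = 1.375 − 0.25·0.75 = 1.1875

1.1875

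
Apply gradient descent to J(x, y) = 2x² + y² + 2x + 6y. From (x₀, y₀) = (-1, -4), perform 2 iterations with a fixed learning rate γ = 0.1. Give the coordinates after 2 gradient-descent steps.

∇J = (4x + 2, 2y + 6)
Step 1: at (-1, -4), ∇J = (-2, -2) → (-1, -4) − 0.1·(-2, -2) = (-0.8, -3.8)
Step 2: at (-0.8, -3.8), ∇J = (-1.2, -1.6) → (-0.8, -3.8) − 0.1·(-1.2, -1.6) = (-0.68, -3.64)

(-0.68, -3.64)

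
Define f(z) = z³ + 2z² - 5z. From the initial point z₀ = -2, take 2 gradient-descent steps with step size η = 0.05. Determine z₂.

f′(z) = 3z² + 4z - 5
Step 1: f′(-2) = -1; z₁ = -2 − 0.05·(-1) = -1.95
Step 2: f′(-1.95) = -1.3925; z₂ = -1.95 − 0.05·(-1.3925) = -1.880375

-1.880375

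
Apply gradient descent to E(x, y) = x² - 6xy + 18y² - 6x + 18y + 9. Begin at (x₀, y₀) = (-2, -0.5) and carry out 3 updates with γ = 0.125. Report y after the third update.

∇E = (2x - 6y - 6, -6x + 36y + 18)
(x₁, y₁) = (-2, -0.5) − 0.125·(-7, 12) = (-1.125, -2)
(x₂, y₂) = (-1.125, -2) − 0.125·(3.75, -47.25) = (-1.59375, 3.90625)
(x₃, y₃) = (-1.59375, 3.90625) − 0.125·(-32.625, 168.1875) = (2.484375, -17.1171875)
y = -17.1171875

-17.1171875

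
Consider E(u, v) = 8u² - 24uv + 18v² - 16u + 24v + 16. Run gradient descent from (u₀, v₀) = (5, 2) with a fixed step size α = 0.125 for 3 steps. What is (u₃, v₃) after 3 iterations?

∇E = (16u - 24v - 16, -24u + 36v + 24)
Step 1: at (5, 2), ∇E = (16, -24) → (5, 2) − 0.125·(16, -24) = (3, 5)
Step 2: at (3, 5), ∇E = (-88, 132) → (3, 5) − 0.125·(-88, 132) = (14, -11.5)
Step 3: at (14, -11.5), ∇E = (484, -726) → (14, -11.5) − 0.125·(484, -726) = (-46.5, 79.25)

(-46.5, 79.25)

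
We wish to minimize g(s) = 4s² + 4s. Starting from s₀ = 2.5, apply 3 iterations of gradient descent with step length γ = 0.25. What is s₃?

-3.5

g′(s) = 8s + 4
Step 1: g′(2.5) = 24; s₁ = 2.5 − 0.25·24 = -3.5
Step 2: g′(-3.5) = -24; s₂ = -3.5 − 0.25·(-24) = 2.5
Step 3: g′(2.5) = 24; s₃ = 2.5 − 0.25·24 = -3.5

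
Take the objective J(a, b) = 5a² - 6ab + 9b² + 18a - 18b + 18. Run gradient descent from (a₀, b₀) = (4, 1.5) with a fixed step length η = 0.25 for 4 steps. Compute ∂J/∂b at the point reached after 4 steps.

-10980

∇J = (10a - 6b + 18, -6a + 18b - 18)
Step 1: at (4, 1.5), ∇J = (49, -15) → (4, 1.5) − 0.25·(49, -15) = (-8.25, 5.25)
Step 2: at (-8.25, 5.25), ∇J = (-96, 126) → (-8.25, 5.25) − 0.25·(-96, 126) = (15.75, -26.25)
Step 3: at (15.75, -26.25), ∇J = (333, -585) → (15.75, -26.25) − 0.25·(333, -585) = (-67.5, 120)
Step 4: at (-67.5, 120), ∇J = (-1377, 2547) → (-67.5, 120) − 0.25·(-1377, 2547) = (276.75, -516.75)
∂J/∂b at (276.75, -516.75) = -10980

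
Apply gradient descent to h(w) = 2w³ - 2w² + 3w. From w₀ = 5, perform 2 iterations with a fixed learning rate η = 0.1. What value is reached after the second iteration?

h′(w) = 6w² - 4w + 3
Step 1: h′(5) = 133; w₁ = 5 − 0.1·133 = -8.3
Step 2: h′(-8.3) = 449.54; w₂ = -8.3 − 0.1·449.54 = -53.254

-53.254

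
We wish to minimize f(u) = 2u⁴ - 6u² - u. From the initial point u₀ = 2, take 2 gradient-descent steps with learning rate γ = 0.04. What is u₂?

0.66394112

f′(u) = 8u³ - 12u - 1
u₁ = 2 − 0.04·39 = 0.44
u₂ = 0.44 − 0.04·(-5.598528) = 0.66394112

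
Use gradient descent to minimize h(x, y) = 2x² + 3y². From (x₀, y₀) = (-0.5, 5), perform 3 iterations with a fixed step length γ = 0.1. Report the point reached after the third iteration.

(-0.108, 0.32)

∇h = (4x, 6y)
Step 1: at (-0.5, 5), ∇h = (-2, 30) → (-0.5, 5) − 0.1·(-2, 30) = (-0.3, 2)
Step 2: at (-0.3, 2), ∇h = (-1.2, 12) → (-0.3, 2) − 0.1·(-1.2, 12) = (-0.18, 0.8)
Step 3: at (-0.18, 0.8), ∇h = (-0.72, 4.8) → (-0.18, 0.8) − 0.1·(-0.72, 4.8) = (-0.108, 0.32)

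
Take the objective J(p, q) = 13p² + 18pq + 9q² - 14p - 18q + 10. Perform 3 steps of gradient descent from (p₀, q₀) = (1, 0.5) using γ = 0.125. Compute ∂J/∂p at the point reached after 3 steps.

∇J = (26p + 18q - 14, 18p + 18q - 18)
(p₁, q₁) = (1, 0.5) − 0.125·(21, 9) = (-1.625, -0.625)
(p₂, q₂) = (-1.625, -0.625) − 0.125·(-67.5, -58.5) = (6.8125, 6.6875)
(p₃, q₃) = (6.8125, 6.6875) − 0.125·(283.5, 225) = (-28.625, -21.4375)
∂J/∂p at (-28.625, -21.4375) = -1144.125

-1144.125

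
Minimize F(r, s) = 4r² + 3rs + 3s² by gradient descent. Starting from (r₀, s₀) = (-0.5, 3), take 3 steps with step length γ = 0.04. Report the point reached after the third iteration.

(-0.738112, 1.50624)

∇F = (8r + 3s, 3r + 6s)
Step 1: at (-0.5, 3), ∇F = (5, 16.5) → (-0.5, 3) − 0.04·(5, 16.5) = (-0.7, 2.34)
Step 2: at (-0.7, 2.34), ∇F = (1.42, 11.94) → (-0.7, 2.34) − 0.04·(1.42, 11.94) = (-0.7568, 1.8624)
Step 3: at (-0.7568, 1.8624), ∇F = (-0.4672, 8.904) → (-0.7568, 1.8624) − 0.04·(-0.4672, 8.904) = (-0.738112, 1.50624)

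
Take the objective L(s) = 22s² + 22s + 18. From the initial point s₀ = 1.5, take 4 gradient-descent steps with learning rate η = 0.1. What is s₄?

266.7672

L′(s) = 44s + 22
Step 1: L′(1.5) = 88; s₁ = 1.5 − 0.1·88 = -7.3
Step 2: L′(-7.3) = -299.2; s₂ = -7.3 − 0.1·(-299.2) = 22.62
Step 3: L′(22.62) = 1017.28; s₃ = 22.62 − 0.1·1017.28 = -79.108
Step 4: L′(-79.108) = -3458.752; s₄ = -79.108 − 0.1·(-3458.752) = 266.7672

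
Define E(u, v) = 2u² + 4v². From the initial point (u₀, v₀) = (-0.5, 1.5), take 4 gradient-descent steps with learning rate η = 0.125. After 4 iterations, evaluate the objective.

∇E = (4u, 8v)
Step 1: at (-0.5, 1.5), ∇E = (-2, 12) → (-0.5, 1.5) − 0.125·(-2, 12) = (-0.25, 0)
Step 2: at (-0.25, 0), ∇E = (-1, 0) → (-0.25, 0) − 0.125·(-1, 0) = (-0.125, 0)
Step 3: at (-0.125, 0), ∇E = (-0.5, 0) → (-0.125, 0) − 0.125·(-0.5, 0) = (-0.0625, 0)
Step 4: at (-0.0625, 0), ∇E = (-0.25, 0) → (-0.0625, 0) − 0.125·(-0.25, 0) = (-0.03125, 0)
E(-0.03125, 0) = 0.001953125

0.001953125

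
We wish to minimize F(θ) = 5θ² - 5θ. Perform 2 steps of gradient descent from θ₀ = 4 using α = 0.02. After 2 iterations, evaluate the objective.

23.838

F′(θ) = 10θ - 5
θ₁ = 4 − 0.02·35 = 3.3
θ₂ = 3.3 − 0.02·28 = 2.74
F(2.74) = 23.838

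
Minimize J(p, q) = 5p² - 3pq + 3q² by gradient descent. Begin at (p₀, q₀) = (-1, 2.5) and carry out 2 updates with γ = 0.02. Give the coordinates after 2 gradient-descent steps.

(-0.3916, 1.8442)

∇J = (10p - 3q, -3p + 6q)
Step 1: at (-1, 2.5), ∇J = (-17.5, 18) → (-1, 2.5) − 0.02·(-17.5, 18) = (-0.65, 2.14)
Step 2: at (-0.65, 2.14), ∇J = (-12.92, 14.79) → (-0.65, 2.14) − 0.02·(-12.92, 14.79) = (-0.3916, 1.8442)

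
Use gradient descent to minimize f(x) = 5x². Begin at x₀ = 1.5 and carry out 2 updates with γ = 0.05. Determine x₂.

f′(x) = 10x
Step 1: f′(1.5) = 15; x₁ = 1.5 − 0.05·15 = 0.75
Step 2: f′(0.75) = 7.5; x₂ = 0.75 − 0.05·7.5 = 0.375

0.375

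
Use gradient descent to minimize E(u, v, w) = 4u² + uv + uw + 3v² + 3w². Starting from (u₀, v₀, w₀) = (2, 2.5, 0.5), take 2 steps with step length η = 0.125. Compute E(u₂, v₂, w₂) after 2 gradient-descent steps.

∇E = (8u + v + w, u + 6v, u + 6w)
Step 1: at (2, 2.5, 0.5), ∇E = (19, 17, 5) → (2, 2.5, 0.5) − 0.125·(19, 17, 5) = (-0.375, 0.375, -0.125)
Step 2: at (-0.375, 0.375, -0.125), ∇E = (-2.75, 1.875, -1.125) → (-0.375, 0.375, -0.125) − 0.125·(-2.75, 1.875, -1.125) = (-0.03125, 0.140625, 0.015625)
E(-0.03125, 0.140625, 0.015625) = 0.05908203125

0.05908203125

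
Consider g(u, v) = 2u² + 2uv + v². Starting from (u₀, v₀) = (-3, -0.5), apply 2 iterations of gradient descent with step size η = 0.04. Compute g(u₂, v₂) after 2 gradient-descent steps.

8.54994752

∇g = (4u + 2v, 2u + 2v)
Step 1: at (-3, -0.5), ∇g = (-13, -7) → (-3, -0.5) − 0.04·(-13, -7) = (-2.48, -0.22)
Step 2: at (-2.48, -0.22), ∇g = (-10.36, -5.4) → (-2.48, -0.22) − 0.04·(-10.36, -5.4) = (-2.0656, -0.004)
g(-2.0656, -0.004) = 8.54994752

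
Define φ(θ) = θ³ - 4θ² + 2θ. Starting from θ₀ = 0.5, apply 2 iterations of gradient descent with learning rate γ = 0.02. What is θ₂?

0.5524625

φ′(θ) = 3θ² - 8θ + 2
Step 1: φ′(0.5) = -1.25; θ₁ = 0.5 − 0.02·(-1.25) = 0.525
Step 2: φ′(0.525) = -1.373125; θ₂ = 0.525 − 0.02·(-1.373125) = 0.5524625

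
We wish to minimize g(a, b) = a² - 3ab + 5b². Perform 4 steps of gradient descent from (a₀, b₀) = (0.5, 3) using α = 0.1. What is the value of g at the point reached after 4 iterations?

∇g = (2a - 3b, -3a + 10b)
(a₁, b₁) = (0.5, 3) − 0.1·(-8, 28.5) = (1.3, 0.15)
(a₂, b₂) = (1.3, 0.15) − 0.1·(2.15, -2.4) = (1.085, 0.39)
(a₃, b₃) = (1.085, 0.39) − 0.1·(1, 0.645) = (0.985, 0.3255)
(a₄, b₄) = (0.985, 0.3255) − 0.1·(0.9935, 0.3) = (0.88565, 0.2955)
g(0.88565, 0.2955) = 0.4358484475

0.4358484475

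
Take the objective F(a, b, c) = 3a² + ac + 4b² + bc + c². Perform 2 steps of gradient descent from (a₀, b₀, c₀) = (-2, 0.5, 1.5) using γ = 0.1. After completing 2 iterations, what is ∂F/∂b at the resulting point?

∇F = (6a + c, 8b + c, a + b + 2c)
Step 1: at (-2, 0.5, 1.5), ∇F = (-10.5, 5.5, 1.5) → (-2, 0.5, 1.5) − 0.1·(-10.5, 5.5, 1.5) = (-0.95, -0.05, 1.35)
Step 2: at (-0.95, -0.05, 1.35), ∇F = (-4.35, 0.95, 1.7) → (-0.95, -0.05, 1.35) − 0.1·(-4.35, 0.95, 1.7) = (-0.515, -0.145, 1.18)
∂F/∂b at (-0.515, -0.145, 1.18) = 0.02

0.02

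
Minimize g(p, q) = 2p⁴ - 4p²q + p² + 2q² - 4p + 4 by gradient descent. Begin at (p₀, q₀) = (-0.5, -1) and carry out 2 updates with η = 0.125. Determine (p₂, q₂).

(0.359375, 0.09375)

∇g = (8p³ - 8pq + 2p - 4, -4p² + 4q)
(p₁, q₁) = (-0.5, -1) − 0.125·(-10, -5) = (0.75, -0.375)
(p₂, q₂) = (0.75, -0.375) − 0.125·(3.125, -3.75) = (0.359375, 0.09375)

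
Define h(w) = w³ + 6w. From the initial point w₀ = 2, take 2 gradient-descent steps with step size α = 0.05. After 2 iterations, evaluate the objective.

h′(w) = 3w² + 6
Step 1: h′(2) = 18; w₁ = 2 − 0.05·18 = 1.1
Step 2: h′(1.1) = 9.63; w₂ = 1.1 − 0.05·9.63 = 0.6185
h(0.6185) = 3.947602381625

3.947602381625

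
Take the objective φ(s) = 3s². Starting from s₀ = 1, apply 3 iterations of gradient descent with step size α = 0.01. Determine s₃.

0.830584

φ′(s) = 6s
s₁ = 1 − 0.01·6 = 0.94
s₂ = 0.94 − 0.01·5.64 = 0.8836
s₃ = 0.8836 − 0.01·5.3016 = 0.830584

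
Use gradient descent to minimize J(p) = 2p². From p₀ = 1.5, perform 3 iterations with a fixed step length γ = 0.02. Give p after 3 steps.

1.168032

J′(p) = 4p
Step 1: J′(1.5) = 6; p₁ = 1.5 − 0.02·6 = 1.38
Step 2: J′(1.38) = 5.52; p₂ = 1.38 − 0.02·5.52 = 1.2696
Step 3: J′(1.2696) = 5.0784; p₃ = 1.2696 − 0.02·5.0784 = 1.168032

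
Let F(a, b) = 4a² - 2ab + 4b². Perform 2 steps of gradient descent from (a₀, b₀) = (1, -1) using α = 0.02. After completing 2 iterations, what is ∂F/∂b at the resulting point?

-6.4

∇F = (8a - 2b, -2a + 8b)
(a₁, b₁) = (1, -1) − 0.02·(10, -10) = (0.8, -0.8)
(a₂, b₂) = (0.8, -0.8) − 0.02·(8, -8) = (0.64, -0.64)
∂F/∂b at (0.64, -0.64) = -6.4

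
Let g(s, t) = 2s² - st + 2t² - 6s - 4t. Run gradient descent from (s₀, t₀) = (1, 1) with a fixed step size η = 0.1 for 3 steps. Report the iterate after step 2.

(1.49, 1.19)

∇g = (4s - t - 6, -s + 4t - 4)
(s₁, t₁) = (1, 1) − 0.1·(-3, -1) = (1.3, 1.1)
(s₂, t₂) = (1.3, 1.1) − 0.1·(-1.9, -0.9) = (1.49, 1.19)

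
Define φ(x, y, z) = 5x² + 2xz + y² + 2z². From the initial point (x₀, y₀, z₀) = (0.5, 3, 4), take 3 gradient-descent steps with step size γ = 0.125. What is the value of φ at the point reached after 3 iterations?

∇φ = (10x + 2z, 2y, 2x + 4z)
Step 1: at (0.5, 3, 4), ∇φ = (13, 6, 17) → (0.5, 3, 4) − 0.125·(13, 6, 17) = (-1.125, 2.25, 1.875)
Step 2: at (-1.125, 2.25, 1.875), ∇φ = (-7.5, 4.5, 5.25) → (-1.125, 2.25, 1.875) − 0.125·(-7.5, 4.5, 5.25) = (-0.1875, 1.6875, 1.21875)
Step 3: at (-0.1875, 1.6875, 1.21875), ∇φ = (0.5625, 3.375, 4.5) → (-0.1875, 1.6875, 1.21875) − 0.125·(0.5625, 3.375, 4.5) = (-0.2578125, 1.265625, 0.65625)
φ(-0.2578125, 1.265625, 0.65625) = 2.45709228515625

2.45709228515625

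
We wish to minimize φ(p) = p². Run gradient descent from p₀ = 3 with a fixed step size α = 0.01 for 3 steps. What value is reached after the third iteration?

2.823576

φ′(p) = 2p
Step 1: φ′(3) = 6; p₁ = 3 − 0.01·6 = 2.94
Step 2: φ′(2.94) = 5.88; p₂ = 2.94 − 0.01·5.88 = 2.8812
Step 3: φ′(2.8812) = 5.7624; p₃ = 2.8812 − 0.01·5.7624 = 2.823576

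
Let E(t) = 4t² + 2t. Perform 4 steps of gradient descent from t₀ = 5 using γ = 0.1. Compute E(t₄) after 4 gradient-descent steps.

E′(t) = 8t + 2
Step 1: E′(5) = 42; t₁ = 5 − 0.1·42 = 0.8
Step 2: E′(0.8) = 8.4; t₂ = 0.8 − 0.1·8.4 = -0.04
Step 3: E′(-0.04) = 1.68; t₃ = -0.04 − 0.1·1.68 = -0.208
Step 4: E′(-0.208) = 0.336; t₄ = -0.208 − 0.1·0.336 = -0.2416
E(-0.2416) = -0.24971776

-0.24971776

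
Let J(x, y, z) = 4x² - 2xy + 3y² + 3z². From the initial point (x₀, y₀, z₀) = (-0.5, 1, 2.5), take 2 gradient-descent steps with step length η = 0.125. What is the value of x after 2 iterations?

∇J = (8x - 2y, -2x + 6y, 6z)
Step 1: at (-0.5, 1, 2.5), ∇J = (-6, 7, 15) → (-0.5, 1, 2.5) − 0.125·(-6, 7, 15) = (0.25, 0.125, 0.625)
Step 2: at (0.25, 0.125, 0.625), ∇J = (1.75, 0.25, 3.75) → (0.25, 0.125, 0.625) − 0.125·(1.75, 0.25, 3.75) = (0.03125, 0.09375, 0.15625)
x = 0.03125

0.03125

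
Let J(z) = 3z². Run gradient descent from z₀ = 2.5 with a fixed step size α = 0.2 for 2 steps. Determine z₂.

J′(z) = 6z
Step 1: J′(2.5) = 15; z₁ = 2.5 − 0.2·15 = -0.5
Step 2: J′(-0.5) = -3; z₂ = -0.5 − 0.2·(-3) = 0.1

0.1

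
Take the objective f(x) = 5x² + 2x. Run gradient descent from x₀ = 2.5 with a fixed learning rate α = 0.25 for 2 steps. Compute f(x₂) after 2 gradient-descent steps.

184.328125

f′(x) = 10x + 2
Step 1: f′(2.5) = 27; x₁ = 2.5 − 0.25·27 = -4.25
Step 2: f′(-4.25) = -40.5; x₂ = -4.25 − 0.25·(-40.5) = 5.875
f(5.875) = 184.328125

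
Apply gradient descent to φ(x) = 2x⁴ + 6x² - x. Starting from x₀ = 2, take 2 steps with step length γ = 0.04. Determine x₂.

φ′(x) = 8x³ + 12x - 1
Step 1: φ′(2) = 87; x₁ = 2 − 0.04·87 = -1.48
Step 2: φ′(-1.48) = -44.694336; x₂ = -1.48 − 0.04·(-44.694336) = 0.30777344

0.30777344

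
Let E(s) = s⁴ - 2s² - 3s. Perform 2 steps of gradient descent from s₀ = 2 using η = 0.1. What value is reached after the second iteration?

0.1604

E′(s) = 4s³ - 4s - 3
Step 1: E′(2) = 21; s₁ = 2 − 0.1·21 = -0.1
Step 2: E′(-0.1) = -2.604; s₂ = -0.1 − 0.1·(-2.604) = 0.1604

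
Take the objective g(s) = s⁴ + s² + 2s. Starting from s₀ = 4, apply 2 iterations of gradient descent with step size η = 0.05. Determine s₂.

g′(s) = 4s³ + 2s + 2
s₁ = 4 − 0.05·266 = -9.3
s₂ = -9.3 − 0.05·(-3234.028) = 152.4014

152.4014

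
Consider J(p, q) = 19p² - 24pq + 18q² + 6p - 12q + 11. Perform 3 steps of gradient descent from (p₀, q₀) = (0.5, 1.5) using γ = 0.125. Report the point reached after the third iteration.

∇J = (38p - 24q + 6, -24p + 36q - 12)
Step 1: at (0.5, 1.5), ∇J = (-11, 30) → (0.5, 1.5) − 0.125·(-11, 30) = (1.875, -2.25)
Step 2: at (1.875, -2.25), ∇J = (131.25, -138) → (1.875, -2.25) − 0.125·(131.25, -138) = (-14.53125, 15)
Step 3: at (-14.53125, 15), ∇J = (-906.1875, 876.75) → (-14.53125, 15) − 0.125·(-906.1875, 876.75) = (98.7421875, -94.59375)

(98.7421875, -94.59375)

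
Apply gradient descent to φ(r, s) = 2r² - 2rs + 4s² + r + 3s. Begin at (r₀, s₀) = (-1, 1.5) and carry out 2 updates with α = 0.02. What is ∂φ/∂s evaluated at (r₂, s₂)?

11.6

∇φ = (4r - 2s + 1, -2r + 8s + 3)
(r₁, s₁) = (-1, 1.5) − 0.02·(-6, 17) = (-0.88, 1.16)
(r₂, s₂) = (-0.88, 1.16) − 0.02·(-4.84, 14.04) = (-0.7832, 0.8792)
∂φ/∂s at (-0.7832, 0.8792) = 11.6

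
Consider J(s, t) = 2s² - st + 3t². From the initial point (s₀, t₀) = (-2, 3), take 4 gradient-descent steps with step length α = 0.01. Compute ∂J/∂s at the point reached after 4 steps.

∇J = (4s - t, -s + 6t)
Step 1: at (-2, 3), ∇J = (-11, 20) → (-2, 3) − 0.01·(-11, 20) = (-1.89, 2.8)
Step 2: at (-1.89, 2.8), ∇J = (-10.36, 18.69) → (-1.89, 2.8) − 0.01·(-10.36, 18.69) = (-1.7864, 2.6131)
Step 3: at (-1.7864, 2.6131), ∇J = (-9.7587, 17.465) → (-1.7864, 2.6131) − 0.01·(-9.7587, 17.465) = (-1.688813, 2.43845)
Step 4: at (-1.688813, 2.43845), ∇J = (-9.193702, 16.319513) → (-1.688813, 2.43845) − 0.01·(-9.193702, 16.319513) = (-1.59687598, 2.27525487)
∂J/∂s at (-1.59687598, 2.27525487) = -8.66275879

-8.66275879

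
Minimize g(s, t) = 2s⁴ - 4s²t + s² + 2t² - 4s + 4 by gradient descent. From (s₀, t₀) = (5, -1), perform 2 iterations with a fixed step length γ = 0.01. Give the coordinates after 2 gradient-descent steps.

∇g = (8s³ - 8st + 2s - 4, -4s² + 4t)
Step 1: at (5, -1), ∇g = (1046, -104) → (5, -1) − 0.01·(1046, -104) = (-5.46, 0.04)
Step 2: at (-5.46, 0.04), ∇g = (-1315.343488, -119.0864) → (-5.46, 0.04) − 0.01·(-1315.343488, -119.0864) = (7.69343488, 1.230864)

(7.69343488, 1.230864)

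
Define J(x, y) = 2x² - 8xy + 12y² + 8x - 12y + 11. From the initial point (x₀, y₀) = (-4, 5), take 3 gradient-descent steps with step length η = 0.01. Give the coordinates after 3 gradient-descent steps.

∇J = (4x - 8y + 8, -8x + 24y - 12)
(x₁, y₁) = (-4, 5) − 0.01·(-48, 140) = (-3.52, 3.6)
(x₂, y₂) = (-3.52, 3.6) − 0.01·(-34.88, 102.56) = (-3.1712, 2.5744)
(x₃, y₃) = (-3.1712, 2.5744) − 0.01·(-25.28, 75.1552) = (-2.9184, 1.822848)

(-2.9184, 1.822848)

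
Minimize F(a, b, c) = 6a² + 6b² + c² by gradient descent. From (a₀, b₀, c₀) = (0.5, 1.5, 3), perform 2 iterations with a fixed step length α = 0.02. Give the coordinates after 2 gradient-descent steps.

∇F = (12a, 12b, 2c)
Step 1: at (0.5, 1.5, 3), ∇F = (6, 18, 6) → (0.5, 1.5, 3) − 0.02·(6, 18, 6) = (0.38, 1.14, 2.88)
Step 2: at (0.38, 1.14, 2.88), ∇F = (4.56, 13.68, 5.76) → (0.38, 1.14, 2.88) − 0.02·(4.56, 13.68, 5.76) = (0.2888, 0.8664, 2.7648)

(0.2888, 0.8664, 2.7648)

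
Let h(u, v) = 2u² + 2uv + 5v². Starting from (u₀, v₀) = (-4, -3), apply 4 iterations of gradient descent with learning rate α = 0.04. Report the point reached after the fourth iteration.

∇h = (4u + 2v, 2u + 10v)
(u₁, v₁) = (-4, -3) − 0.04·(-22, -38) = (-3.12, -1.48)
(u₂, v₂) = (-3.12, -1.48) − 0.04·(-15.44, -21.04) = (-2.5024, -0.6384)
(u₃, v₃) = (-2.5024, -0.6384) − 0.04·(-11.2864, -11.3888) = (-2.050944, -0.182848)
(u₄, v₄) = (-2.050944, -0.182848) − 0.04·(-8.569472, -5.930368) = (-1.70816512, 0.05436672)

(-1.70816512, 0.05436672)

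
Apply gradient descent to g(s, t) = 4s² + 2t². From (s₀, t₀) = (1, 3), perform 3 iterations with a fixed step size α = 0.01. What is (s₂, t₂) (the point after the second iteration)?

(0.8464, 2.7648)

∇g = (8s, 4t)
Step 1: at (1, 3), ∇g = (8, 12) → (1, 3) − 0.01·(8, 12) = (0.92, 2.88)
Step 2: at (0.92, 2.88), ∇g = (7.36, 11.52) → (0.92, 2.88) − 0.01·(7.36, 11.52) = (0.8464, 2.7648)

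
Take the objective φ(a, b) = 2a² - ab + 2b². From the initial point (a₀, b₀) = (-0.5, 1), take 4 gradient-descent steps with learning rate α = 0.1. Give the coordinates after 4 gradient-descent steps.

∇φ = (4a - b, -a + 4b)
Step 1: at (-0.5, 1), ∇φ = (-3, 4.5) → (-0.5, 1) − 0.1·(-3, 4.5) = (-0.2, 0.55)
Step 2: at (-0.2, 0.55), ∇φ = (-1.35, 2.4) → (-0.2, 0.55) − 0.1·(-1.35, 2.4) = (-0.065, 0.31)
Step 3: at (-0.065, 0.31), ∇φ = (-0.57, 1.305) → (-0.065, 0.31) − 0.1·(-0.57, 1.305) = (-0.008, 0.1795)
Step 4: at (-0.008, 0.1795), ∇φ = (-0.2115, 0.726) → (-0.008, 0.1795) − 0.1·(-0.2115, 0.726) = (0.01315, 0.1069)

(0.01315, 0.1069)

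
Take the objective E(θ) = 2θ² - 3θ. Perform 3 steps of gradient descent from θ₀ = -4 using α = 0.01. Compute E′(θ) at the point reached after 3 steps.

E′(θ) = 4θ - 3
Step 1: E′(-4) = -19; θ₁ = -4 − 0.01·(-19) = -3.81
Step 2: E′(-3.81) = -18.24; θ₂ = -3.81 − 0.01·(-18.24) = -3.6276
Step 3: E′(-3.6276) = -17.5104; θ₃ = -3.6276 − 0.01·(-17.5104) = -3.452496
E′(θ) at (-3.452496) = -16.809984

-16.809984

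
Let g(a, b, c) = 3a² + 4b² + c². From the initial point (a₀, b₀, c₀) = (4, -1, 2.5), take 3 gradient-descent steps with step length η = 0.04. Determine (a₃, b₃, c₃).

∇g = (6a, 8b, 2c)
(a₁, b₁, c₁) = (4, -1, 2.5) − 0.04·(24, -8, 5) = (3.04, -0.68, 2.3)
(a₂, b₂, c₂) = (3.04, -0.68, 2.3) − 0.04·(18.24, -5.44, 4.6) = (2.3104, -0.4624, 2.116)
(a₃, b₃, c₃) = (2.3104, -0.4624, 2.116) − 0.04·(13.8624, -3.6992, 4.232) = (1.755904, -0.314432, 1.94672)

(1.755904, -0.314432, 1.94672)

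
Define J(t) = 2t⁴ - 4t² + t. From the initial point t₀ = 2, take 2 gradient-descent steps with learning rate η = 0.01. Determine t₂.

J′(t) = 8t³ - 8t + 1
t₁ = 2 − 0.01·49 = 1.51
t₂ = 1.51 − 0.01·16.463608 = 1.34536392

1.34536392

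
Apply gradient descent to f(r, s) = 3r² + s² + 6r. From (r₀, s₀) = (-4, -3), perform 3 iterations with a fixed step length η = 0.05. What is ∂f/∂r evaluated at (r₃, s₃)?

-6.174

∇f = (6r + 6, 2s)
Step 1: at (-4, -3), ∇f = (-18, -6) → (-4, -3) − 0.05·(-18, -6) = (-3.1, -2.7)
Step 2: at (-3.1, -2.7), ∇f = (-12.6, -5.4) → (-3.1, -2.7) − 0.05·(-12.6, -5.4) = (-2.47, -2.43)
Step 3: at (-2.47, -2.43), ∇f = (-8.82, -4.86) → (-2.47, -2.43) − 0.05·(-8.82, -4.86) = (-2.029, -2.187)
∂f/∂r at (-2.029, -2.187) = -6.174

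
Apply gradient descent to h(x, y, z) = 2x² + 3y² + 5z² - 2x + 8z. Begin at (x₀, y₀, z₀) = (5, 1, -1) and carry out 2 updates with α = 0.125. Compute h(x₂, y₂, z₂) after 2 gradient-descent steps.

∇h = (4x - 2, 6y, 10z + 8)
Step 1: at (5, 1, -1), ∇h = (18, 6, -2) → (5, 1, -1) − 0.125·(18, 6, -2) = (2.75, 0.25, -0.75)
Step 2: at (2.75, 0.25, -0.75), ∇h = (9, 1.5, 0.5) → (2.75, 0.25, -0.75) − 0.125·(9, 1.5, 0.5) = (1.625, 0.0625, -0.8125)
h(1.625, 0.0625, -0.8125) = -1.15625

-1.15625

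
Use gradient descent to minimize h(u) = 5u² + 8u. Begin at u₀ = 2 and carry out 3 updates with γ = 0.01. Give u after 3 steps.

1.2412

h′(u) = 10u + 8
Step 1: h′(2) = 28; u₁ = 2 − 0.01·28 = 1.72
Step 2: h′(1.72) = 25.2; u₂ = 1.72 − 0.01·25.2 = 1.468
Step 3: h′(1.468) = 22.68; u₃ = 1.468 − 0.01·22.68 = 1.2412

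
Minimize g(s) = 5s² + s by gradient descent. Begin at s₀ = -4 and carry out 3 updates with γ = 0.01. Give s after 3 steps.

-2.9431

g′(s) = 10s + 1
Step 1: g′(-4) = -39; s₁ = -4 − 0.01·(-39) = -3.61
Step 2: g′(-3.61) = -35.1; s₂ = -3.61 − 0.01·(-35.1) = -3.259
Step 3: g′(-3.259) = -31.59; s₃ = -3.259 − 0.01·(-31.59) = -2.9431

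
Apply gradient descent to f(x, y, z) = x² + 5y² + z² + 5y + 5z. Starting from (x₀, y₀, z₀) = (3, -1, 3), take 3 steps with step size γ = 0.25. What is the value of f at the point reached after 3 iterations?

7.3515625

∇f = (2x, 10y + 5, 2z + 5)
(x₁, y₁, z₁) = (3, -1, 3) − 0.25·(6, -5, 11) = (1.5, 0.25, 0.25)
(x₂, y₂, z₂) = (1.5, 0.25, 0.25) − 0.25·(3, 7.5, 5.5) = (0.75, -1.625, -1.125)
(x₃, y₃, z₃) = (0.75, -1.625, -1.125) − 0.25·(1.5, -11.25, 2.75) = (0.375, 1.1875, -1.8125)
f(0.375, 1.1875, -1.8125) = 7.3515625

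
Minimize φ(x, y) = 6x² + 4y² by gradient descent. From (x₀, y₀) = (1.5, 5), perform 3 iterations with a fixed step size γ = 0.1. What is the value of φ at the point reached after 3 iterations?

∇φ = (12x, 8y)
Step 1: at (1.5, 5), ∇φ = (18, 40) → (1.5, 5) − 0.1·(18, 40) = (-0.3, 1)
Step 2: at (-0.3, 1), ∇φ = (-3.6, 8) → (-0.3, 1) − 0.1·(-3.6, 8) = (0.06, 0.2)
Step 3: at (0.06, 0.2), ∇φ = (0.72, 1.6) → (0.06, 0.2) − 0.1·(0.72, 1.6) = (-0.012, 0.04)
φ(-0.012, 0.04) = 0.007264

0.007264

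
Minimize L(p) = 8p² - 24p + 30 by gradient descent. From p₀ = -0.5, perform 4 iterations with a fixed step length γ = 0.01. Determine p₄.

0.50425728

L′(p) = 16p - 24
Step 1: L′(-0.5) = -32; p₁ = -0.5 − 0.01·(-32) = -0.18
Step 2: L′(-0.18) = -26.88; p₂ = -0.18 − 0.01·(-26.88) = 0.0888
Step 3: L′(0.0888) = -22.5792; p₃ = 0.0888 − 0.01·(-22.5792) = 0.314592
Step 4: L′(0.314592) = -18.966528; p₄ = 0.314592 − 0.01·(-18.966528) = 0.50425728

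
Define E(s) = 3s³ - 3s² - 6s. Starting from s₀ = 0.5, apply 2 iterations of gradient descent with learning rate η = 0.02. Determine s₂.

E′(s) = 9s² - 6s - 6
Step 1: E′(0.5) = -6.75; s₁ = 0.5 − 0.02·(-6.75) = 0.635
Step 2: E′(0.635) = -6.180975; s₂ = 0.635 − 0.02·(-6.180975) = 0.7586195

0.7586195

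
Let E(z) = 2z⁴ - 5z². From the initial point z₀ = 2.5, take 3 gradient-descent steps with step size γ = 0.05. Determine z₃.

-2.5

E′(z) = 8z³ - 10z
Step 1: E′(2.5) = 100; z₁ = 2.5 − 0.05·100 = -2.5
Step 2: E′(-2.5) = -100; z₂ = -2.5 − 0.05·(-100) = 2.5
Step 3: E′(2.5) = 100; z₃ = 2.5 − 0.05·100 = -2.5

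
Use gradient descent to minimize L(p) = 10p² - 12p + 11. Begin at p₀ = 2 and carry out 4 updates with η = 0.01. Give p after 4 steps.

L′(p) = 20p - 12
p₁ = 2 − 0.01·28 = 1.72
p₂ = 1.72 − 0.01·22.4 = 1.496
p₃ = 1.496 − 0.01·17.92 = 1.3168
p₄ = 1.3168 − 0.01·14.336 = 1.17344

1.17344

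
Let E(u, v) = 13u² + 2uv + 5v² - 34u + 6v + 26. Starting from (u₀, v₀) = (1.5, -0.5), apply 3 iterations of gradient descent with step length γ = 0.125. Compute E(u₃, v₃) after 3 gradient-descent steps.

53.3125

∇E = (26u + 2v - 34, 2u + 10v + 6)
(u₁, v₁) = (1.5, -0.5) − 0.125·(4, 4) = (1, -1)
(u₂, v₂) = (1, -1) − 0.125·(-10, -2) = (2.25, -0.75)
(u₃, v₃) = (2.25, -0.75) − 0.125·(23, 3) = (-0.625, -1.125)
E(-0.625, -1.125) = 53.3125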